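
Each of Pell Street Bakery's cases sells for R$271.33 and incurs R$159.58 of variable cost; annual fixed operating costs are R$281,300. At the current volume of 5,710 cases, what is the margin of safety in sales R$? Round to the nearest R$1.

R$866,295

Unit CM = price − variable cost = R$271.33 − R$159.58 = R$111.75. Break-even units = R$281,300 ÷ R$111.75 = 2,517.23; break-even revenue = 2,517.23 × R$271.33 = R$682,998.92.
Current sales = 5,710 × R$271.33 = R$1,549,294.30.
Margin of safety = R$1,549,294.30 − R$682,998.92 = R$866,295.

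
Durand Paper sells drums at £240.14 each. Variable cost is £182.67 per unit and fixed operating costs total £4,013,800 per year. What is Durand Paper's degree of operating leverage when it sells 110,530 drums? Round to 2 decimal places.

Total contribution margin = 110,530 × £57.47 = £6,352,159.10.
EBIT = £6,352,159.10 − £4,013,800 = £2,338,359.10.
DOL = contribution ÷ EBIT = £6,352,159.10 ÷ £2,338,359.10 = 2.7165.

2.72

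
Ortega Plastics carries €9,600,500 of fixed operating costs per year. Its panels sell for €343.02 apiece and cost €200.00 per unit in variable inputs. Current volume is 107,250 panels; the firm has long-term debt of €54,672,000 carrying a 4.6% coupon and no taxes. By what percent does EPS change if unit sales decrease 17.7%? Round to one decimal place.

-84.2%

Total contribution margin = 107,250 × €143.02 = €15,338,895.00.
Subtracting fixed costs: EBIT = €15,338,895.00 − €9,600,500 = €5,738,395.00.
After interest of €2,514,912.00, pre-tax earnings = €3,223,483.00.
Degree of combined leverage = contribution ÷ (EBIT − I) = €15,338,895.00 ÷ €3,223,483.00 = 4.7585.
%ΔEPS = DCL × %ΔSales = 4.7585 × -17.7% = -84.2%.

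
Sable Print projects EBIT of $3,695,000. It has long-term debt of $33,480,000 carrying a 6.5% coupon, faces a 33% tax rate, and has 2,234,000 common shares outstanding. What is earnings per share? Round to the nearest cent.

$0.46

Interest = $2,176,200.00, so EBT = $3,695,000 − $2,176,200.00 = $1,518,800.00.
Net income = $1,518,800.00 × (1 − 0.33) = $1,017,596.00.
Per share: $1,017,596.00 / 2,234,000 shares = $0.46.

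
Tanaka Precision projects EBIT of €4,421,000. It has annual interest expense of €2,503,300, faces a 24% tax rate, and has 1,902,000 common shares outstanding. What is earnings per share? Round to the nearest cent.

Interest = €2,503,300.00, so EBT = €4,421,000 − €2,503,300.00 = €1,917,700.00.
Net income = €1,917,700.00 × (1 − 0.24) = €1,457,452.00.
Per share: €1,457,452.00 / 1,902,000 shares = €0.77.

€0.77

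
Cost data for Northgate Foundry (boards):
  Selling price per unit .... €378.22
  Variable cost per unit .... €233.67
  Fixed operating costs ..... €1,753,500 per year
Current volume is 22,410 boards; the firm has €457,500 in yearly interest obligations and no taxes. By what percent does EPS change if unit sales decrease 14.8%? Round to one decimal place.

-46.6%

At 22,410 units, contribution = 22,410 × €144.55 = €3,239,365.50.
Operating income = contribution − fixed costs = €3,239,365.50 − €1,753,500 = €1,485,865.50.
Interest = €457,500.00, so EBIT − I = €1,028,365.50.
DCL = total CM / (EBIT − I) = €3,239,365.50 / €1,028,365.50 = 3.1500.
%ΔEPS = DCL × %ΔSales = 3.1500 × -14.8% = -46.6%.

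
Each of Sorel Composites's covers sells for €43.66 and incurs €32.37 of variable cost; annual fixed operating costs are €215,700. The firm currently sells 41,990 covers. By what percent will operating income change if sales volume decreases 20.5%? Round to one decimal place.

-37.6%

Contribution at this volume is 41,990 × €11.29 = €474,067.10.
Subtracting fixed costs: EBIT = €474,067.10 − €215,700 = €258,367.10.
So DOL = total CM / EBIT = €474,067.10 / €258,367.10 = 1.8349.
%ΔEBIT = DOL × %ΔSales = 1.8349 × -20.5% = -37.6%.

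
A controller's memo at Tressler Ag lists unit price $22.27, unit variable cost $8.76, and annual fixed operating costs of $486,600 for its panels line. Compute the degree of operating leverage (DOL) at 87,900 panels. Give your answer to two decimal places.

At 87,900 units, contribution = 87,900 × $13.51 = $1,187,529.00.
EBIT = $1,187,529.00 − $486,600 = $700,929.00.
DOL = contribution ÷ EBIT = $1,187,529.00 ÷ $700,929.00 = 1.6942.

1.69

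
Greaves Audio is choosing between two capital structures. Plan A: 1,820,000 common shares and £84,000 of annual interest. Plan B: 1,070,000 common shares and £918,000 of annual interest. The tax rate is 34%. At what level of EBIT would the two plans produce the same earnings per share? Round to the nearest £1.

Set EPS_A = EPS_B: (EBIT − £84,000)(1 − 0.34) ÷ 1,820,000 = (EBIT − £918,000)(1 − 0.34) ÷ 1,070,000.
Cancelling (1 − t) and cross-multiplying: 1,070,000·(EBIT − 84,000) = 1,820,000·(EBIT − 918,000).
Solving, EBIT = (918,000·1,820,000 − 84,000·1,070,000) / (1,820,000 − 1,070,000) = 1,580,880,000,000 / 750,000 = 2,107,840.00.

£2,107,840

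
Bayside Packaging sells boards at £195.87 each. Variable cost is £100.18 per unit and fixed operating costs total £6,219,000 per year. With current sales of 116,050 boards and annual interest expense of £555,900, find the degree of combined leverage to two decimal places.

Total contribution margin = 116,050 × £95.69 = £11,104,824.50.
Subtracting fixed costs: EBIT = £11,104,824.50 − £6,219,000 = £4,885,824.50. Interest = £555,900.00.
DOL = £11,104,824.50 ÷ £4,885,824.50 = 2.2729; DFL = £4,885,824.50 ÷ £4,329,924.50 = 1.1284.
Combined leverage = 2.2729 × 1.1284 = 2.5647.

2.56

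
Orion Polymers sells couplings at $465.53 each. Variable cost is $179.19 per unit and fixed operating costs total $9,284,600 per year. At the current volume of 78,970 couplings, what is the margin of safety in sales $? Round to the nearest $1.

Unit CM = price − variable cost = $465.53 − $179.19 = $286.34. Break-even units = $9,284,600 ÷ $286.34 = 32,425.09; break-even revenue = 32,425.09 × $465.53 = $15,094,851.71.
Actual sales revenue = 78,970 × $465.53 = $36,762,904.10.
Margin of safety = $36,762,904.10 − $15,094,851.71 = $21,668,052.

$21,668,052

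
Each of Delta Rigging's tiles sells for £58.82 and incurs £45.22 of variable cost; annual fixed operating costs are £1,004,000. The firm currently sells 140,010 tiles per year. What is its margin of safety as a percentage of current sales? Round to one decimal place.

Unit CM = price − variable cost = £58.82 − £45.22 = £13.60. Break-even units = £1,004,000 ÷ £13.60 = 73,823.53; break-even revenue = 73,823.53 × £58.82 = £4,342,300.00.
Actual sales revenue = 140,010 × £58.82 = £8,235,388.20.
Margin of safety = (£8,235,388.20 − £4,342,300.00) ÷ £8,235,388.20 = 47.3%.

47.3%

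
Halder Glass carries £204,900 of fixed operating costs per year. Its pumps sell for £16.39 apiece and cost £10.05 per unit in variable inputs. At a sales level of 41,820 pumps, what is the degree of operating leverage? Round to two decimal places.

4.40

Contribution at this volume is 41,820 × £6.34 = £265,138.80.
EBIT = £265,138.80 − £204,900 = £60,238.80.
So DOL = total CM / EBIT = £265,138.80 / £60,238.80 = 4.4015.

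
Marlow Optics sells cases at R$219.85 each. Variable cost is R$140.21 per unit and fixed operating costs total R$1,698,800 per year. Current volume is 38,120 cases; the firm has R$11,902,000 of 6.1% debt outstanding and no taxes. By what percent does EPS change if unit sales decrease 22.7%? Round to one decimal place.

-112.8%

Contribution at this volume is 38,120 × R$79.64 = R$3,035,876.80.
Subtracting fixed costs: EBIT = R$3,035,876.80 − R$1,698,800 = R$1,337,076.80.
After interest of R$726,022.00, pre-tax earnings = R$611,054.80.
DCL = total CM / (EBIT − I) = R$3,035,876.80 / R$611,054.80 = 4.9683.
EPS therefore changes by 4.9683 × (-22.7%) = -112.8%.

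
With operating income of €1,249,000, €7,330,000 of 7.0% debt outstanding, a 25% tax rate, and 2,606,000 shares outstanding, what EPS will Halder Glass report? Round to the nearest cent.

€0.21

Interest = €513,100.00, so EBT = €1,249,000 − €513,100.00 = €735,900.00.
After tax at 25%: net income = €735,900.00 × 0.75 = €551,925.00.
Per share: €551,925.00 / 2,606,000 shares = €0.21.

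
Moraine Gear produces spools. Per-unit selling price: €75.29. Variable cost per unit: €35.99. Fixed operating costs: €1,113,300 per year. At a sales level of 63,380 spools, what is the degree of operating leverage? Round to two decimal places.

1.81

Total contribution margin = 63,380 × €39.30 = €2,490,834.00.
Subtracting fixed costs: EBIT = €2,490,834.00 − €1,113,300 = €1,377,534.00.
So DOL = total CM / EBIT = €2,490,834.00 / €1,377,534.00 = 1.8082.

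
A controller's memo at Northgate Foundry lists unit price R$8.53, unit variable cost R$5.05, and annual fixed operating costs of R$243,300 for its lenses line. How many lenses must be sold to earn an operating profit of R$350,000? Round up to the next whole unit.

170,489 lenses

Each unit contributes R$8.53 − R$5.05 = R$3.48.
Units = (FC + target) / CM = (R$243,300 + R$350,000) / R$3.48 = 170,488.51, so 170,489 lenses.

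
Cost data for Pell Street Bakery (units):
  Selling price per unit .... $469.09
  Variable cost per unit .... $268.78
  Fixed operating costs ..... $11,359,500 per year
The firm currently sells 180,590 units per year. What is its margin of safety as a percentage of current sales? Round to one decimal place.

68.6%

Contribution margin per unit = $469.09 − $268.78 = $200.31. Break-even units = $11,359,500 ÷ $200.31 = 56,709.60; break-even revenue = 56,709.60 × $469.09 = $26,601,906.32.
Current sales = 180,590 × $469.09 = $84,712,963.10.
Margin of safety = ($84,712,963.10 − $26,601,906.32) ÷ $84,712,963.10 = 68.6%.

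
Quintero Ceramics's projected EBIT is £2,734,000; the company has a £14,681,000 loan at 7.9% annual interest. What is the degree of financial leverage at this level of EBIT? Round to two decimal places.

Annual interest charges come to £1,159,799.00.
Degree of financial leverage = EBIT / (EBIT − interest) = £2,734,000 / £1,574,201.00 = 1.7368.

1.74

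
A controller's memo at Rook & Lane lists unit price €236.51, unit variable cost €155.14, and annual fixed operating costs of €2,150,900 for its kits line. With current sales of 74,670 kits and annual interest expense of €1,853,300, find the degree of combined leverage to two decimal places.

Total contribution margin = 74,670 × €81.37 = €6,075,897.90.
EBIT = €6,075,897.90 − €2,150,900 = €3,924,997.90. Interest = €1,853,300.00, so EBIT − I = €2,071,697.90.
DCL = contribution ÷ (EBIT − I) = €6,075,897.90 ÷ €2,071,697.90 = 2.9328.

2.93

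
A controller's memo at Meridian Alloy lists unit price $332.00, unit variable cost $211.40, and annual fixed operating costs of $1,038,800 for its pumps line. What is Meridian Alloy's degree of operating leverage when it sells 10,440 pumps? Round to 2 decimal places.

5.72

At 10,440 units, contribution = 10,440 × $120.60 = $1,259,064.00.
Operating income = contribution − fixed costs = $1,259,064.00 − $1,038,800 = $220,264.00.
So DOL = total CM / EBIT = $1,259,064.00 / $220,264.00 = 5.7162.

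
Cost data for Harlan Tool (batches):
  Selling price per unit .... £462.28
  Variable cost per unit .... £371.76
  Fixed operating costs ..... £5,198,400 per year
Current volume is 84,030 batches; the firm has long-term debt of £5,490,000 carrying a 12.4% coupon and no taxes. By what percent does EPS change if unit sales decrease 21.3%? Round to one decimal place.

-93.8%

Total contribution margin = 84,030 × £90.52 = £7,606,395.60.
EBIT = £7,606,395.60 − £5,198,400 = £2,407,995.60.
Interest = £680,760.00, so EBIT − I = £1,727,235.60.
Degree of combined leverage = contribution ÷ (EBIT − I) = £7,606,395.60 ÷ £1,727,235.60 = 4.4038.
%ΔEPS = DCL × %ΔSales = 4.4038 × -21.3% = -93.8%.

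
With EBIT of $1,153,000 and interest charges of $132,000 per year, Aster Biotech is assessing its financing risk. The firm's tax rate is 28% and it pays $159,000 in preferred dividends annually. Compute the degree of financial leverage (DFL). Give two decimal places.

Annual interest charges come to $132,000.00.
Pre-tax preferred-dividend burden = $159,000 ÷ (1 − 0.28) = $220,833.33.
DFL = EBIT ÷ [EBIT − I − D_p/(1−t)] = $1,153,000 ÷ [$1,153,000 − $132,000.00 − $220,833.33] = $1,153,000 ÷ $800,166.67 = 1.4409.

1.44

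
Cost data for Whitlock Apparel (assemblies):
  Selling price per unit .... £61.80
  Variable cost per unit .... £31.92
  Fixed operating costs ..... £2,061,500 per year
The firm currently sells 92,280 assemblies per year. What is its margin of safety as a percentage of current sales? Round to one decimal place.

25.2%

Each unit contributes £61.80 − £31.92 = £29.88. Break-even units = £2,061,500 ÷ £29.88 = 68,992.64; break-even revenue = 68,992.64 × £61.80 = £4,263,744.98.
Current sales = 92,280 × £61.80 = £5,702,904.00.
Margin of safety = (£5,702,904.00 − £4,263,744.98) ÷ £5,702,904.00 = 25.2%.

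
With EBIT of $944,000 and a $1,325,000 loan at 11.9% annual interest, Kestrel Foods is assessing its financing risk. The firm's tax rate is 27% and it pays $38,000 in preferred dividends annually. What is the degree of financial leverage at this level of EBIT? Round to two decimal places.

Annual interest charges come to $157,675.00.
Preferred dividends grossed up pre-tax: $38,000 / (1 − 0.27) = $52,054.79.
DFL = EBIT ÷ [EBIT − I − D_p/(1−t)] = $944,000 ÷ [$944,000 − $157,675.00 − $52,054.79] = $944,000 ÷ $734,270.21 = 1.2856.

1.29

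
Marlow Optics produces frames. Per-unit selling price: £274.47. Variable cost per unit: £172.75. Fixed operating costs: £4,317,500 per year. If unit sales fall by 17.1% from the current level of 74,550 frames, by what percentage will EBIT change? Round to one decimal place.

Contribution at this volume is 74,550 × £101.72 = £7,583,226.00.
Operating income = contribution − fixed costs = £7,583,226.00 − £4,317,500 = £3,265,726.00.
So DOL = total CM / EBIT = £7,583,226.00 / £3,265,726.00 = 2.3221.
So EBIT moves 2.3221 × (-17.1%) = -39.7%.

-39.7%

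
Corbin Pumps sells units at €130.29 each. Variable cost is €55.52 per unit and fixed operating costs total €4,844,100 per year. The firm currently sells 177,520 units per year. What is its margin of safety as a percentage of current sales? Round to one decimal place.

63.5%

Unit CM = price − variable cost = €130.29 − €55.52 = €74.77. Break-even units = €4,844,100 ÷ €74.77 = 64,786.68; break-even revenue = 64,786.68 × €130.29 = €8,441,056.43.
Actual sales revenue = 177,520 × €130.29 = €23,129,080.80.
Margin of safety = (€23,129,080.80 − €8,441,056.43) ÷ €23,129,080.80 = 63.5%.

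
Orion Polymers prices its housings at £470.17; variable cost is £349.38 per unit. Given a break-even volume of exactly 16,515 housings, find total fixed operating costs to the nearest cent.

Each unit contributes £470.17 − £349.38 = £120.79.
Fixed costs = break-even units × CM = 16,515 × £120.79 = £1,994,846.85.

£1,994,846.85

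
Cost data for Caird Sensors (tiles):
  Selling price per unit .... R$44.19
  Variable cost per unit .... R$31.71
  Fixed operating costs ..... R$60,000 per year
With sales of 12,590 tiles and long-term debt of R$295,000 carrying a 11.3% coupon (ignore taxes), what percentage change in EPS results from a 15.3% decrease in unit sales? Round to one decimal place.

Contribution at this volume is 12,590 × R$12.48 = R$157,123.20.
EBIT = R$157,123.20 − R$60,000 = R$97,123.20.
Interest = R$33,335.00, so EBIT − I = R$63,788.20.
Degree of combined leverage = contribution ÷ (EBIT − I) = R$157,123.20 ÷ R$63,788.20 = 2.4632.
EPS therefore changes by 2.4632 × (-15.3%) = -37.7%.

-37.7%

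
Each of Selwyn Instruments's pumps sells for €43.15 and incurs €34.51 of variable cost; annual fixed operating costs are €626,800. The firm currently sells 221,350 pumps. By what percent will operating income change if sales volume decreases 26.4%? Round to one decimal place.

Contribution at this volume is 221,350 × €8.64 = €1,912,464.00.
Operating income = contribution − fixed costs = €1,912,464.00 − €626,800 = €1,285,664.00.
Degree of operating leverage = €1,912,464.00 / €1,285,664.00 = 1.4875.
%ΔEBIT = DOL × %ΔSales = 1.4875 × -26.4% = -39.3%.

-39.3%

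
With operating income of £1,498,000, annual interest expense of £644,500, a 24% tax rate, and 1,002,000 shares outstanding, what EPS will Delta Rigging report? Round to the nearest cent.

Interest = £644,500.00, so EBT = £1,498,000 − £644,500.00 = £853,500.00.
After tax at 24%: net income = £853,500.00 × 0.76 = £648,660.00.
Per share: £648,660.00 / 1,002,000 shares = £0.65.

£0.65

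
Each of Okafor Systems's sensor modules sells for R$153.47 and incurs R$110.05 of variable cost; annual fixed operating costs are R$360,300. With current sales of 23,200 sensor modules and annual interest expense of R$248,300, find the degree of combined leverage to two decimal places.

Total contribution margin = 23,200 × R$43.42 = R$1,007,344.00.
Subtracting fixed costs: EBIT = R$1,007,344.00 − R$360,300 = R$647,044.00. Interest = R$248,300.00, so EBIT − I = R$398,744.00.
Degree of total leverage = total CM / (EBIT − interest) = R$1,007,344.00 / R$398,744.00 = 2.5263.

2.53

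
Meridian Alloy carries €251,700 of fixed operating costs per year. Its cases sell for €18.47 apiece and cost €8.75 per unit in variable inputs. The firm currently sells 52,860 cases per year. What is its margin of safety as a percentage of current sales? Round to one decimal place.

Contribution margin per unit = €18.47 − €8.75 = €9.72. Break-even units = €251,700 ÷ €9.72 = 25,895.06; break-even revenue = 25,895.06 × €18.47 = €478,281.79.
Actual sales revenue = 52,860 × €18.47 = €976,324.20.
Margin of safety = (€976,324.20 − €478,281.79) ÷ €976,324.20 = 51.0%.

51.0%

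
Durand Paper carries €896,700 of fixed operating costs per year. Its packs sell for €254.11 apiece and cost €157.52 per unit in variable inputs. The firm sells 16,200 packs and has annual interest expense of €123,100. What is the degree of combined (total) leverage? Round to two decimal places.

2.87

Total contribution margin = 16,200 × €96.59 = €1,564,758.00.
EBIT = €1,564,758.00 − €896,700 = €668,058.00. Interest = €123,100.00, so EBIT − I = €544,958.00.
DCL = contribution ÷ (EBIT − I) = €1,564,758.00 ÷ €544,958.00 = 2.8713.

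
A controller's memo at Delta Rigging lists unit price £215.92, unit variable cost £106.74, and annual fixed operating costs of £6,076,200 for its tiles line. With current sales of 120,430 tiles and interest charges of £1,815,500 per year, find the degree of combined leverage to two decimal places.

At 120,430 units, contribution = 120,430 × £109.18 = £13,148,547.40.
Subtracting fixed costs: EBIT = £13,148,547.40 − £6,076,200 = £7,072,347.40. Interest = £1,815,500.00.
DOL = £13,148,547.40 ÷ £7,072,347.40 = 1.8591; DFL = £7,072,347.40 ÷ £5,256,847.40 = 1.3454.
Combined leverage = 1.8591 × 1.3454 = 2.5012.

2.50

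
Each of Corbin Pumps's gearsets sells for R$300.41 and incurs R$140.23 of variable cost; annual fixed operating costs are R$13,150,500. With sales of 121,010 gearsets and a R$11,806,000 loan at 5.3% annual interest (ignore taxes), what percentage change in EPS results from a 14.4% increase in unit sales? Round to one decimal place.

Total contribution margin = 121,010 × R$160.18 = R$19,383,381.80.
Subtracting fixed costs: EBIT = R$19,383,381.80 − R$13,150,500 = R$6,232,881.80.
After interest of R$625,718.00, pre-tax earnings = R$5,607,163.80.
DCL = total CM / (EBIT − I) = R$19,383,381.80 / R$5,607,163.80 = 3.4569.
EPS therefore changes by 3.4569 × (+14.4%) = +49.8%.

+49.8%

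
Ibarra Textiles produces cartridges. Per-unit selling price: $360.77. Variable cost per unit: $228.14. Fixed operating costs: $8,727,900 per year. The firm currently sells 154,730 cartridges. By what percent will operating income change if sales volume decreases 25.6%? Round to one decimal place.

At 154,730 units, contribution = 154,730 × $132.63 = $20,521,839.90.
Subtracting fixed costs: EBIT = $20,521,839.90 − $8,727,900 = $11,793,939.90.
So DOL = total CM / EBIT = $20,521,839.90 / $11,793,939.90 = 1.7400.
So EBIT moves 1.7400 × (-25.6%) = -44.5%.

-44.5%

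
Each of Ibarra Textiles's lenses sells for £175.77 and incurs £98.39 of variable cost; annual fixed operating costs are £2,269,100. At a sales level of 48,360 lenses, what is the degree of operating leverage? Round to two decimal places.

Total contribution margin = 48,360 × £77.38 = £3,742,096.80.
Operating income = contribution − fixed costs = £3,742,096.80 − £2,269,100 = £1,472,996.80.
So DOL = total CM / EBIT = £3,742,096.80 / £1,472,996.80 = 2.5405.

2.54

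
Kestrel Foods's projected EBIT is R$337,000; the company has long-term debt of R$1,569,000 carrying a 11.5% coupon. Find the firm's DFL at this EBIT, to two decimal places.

2.15

Annual interest charges come to R$180,435.00.
Degree of financial leverage = EBIT / (EBIT − interest) = R$337,000 / R$156,565.00 = 2.1525.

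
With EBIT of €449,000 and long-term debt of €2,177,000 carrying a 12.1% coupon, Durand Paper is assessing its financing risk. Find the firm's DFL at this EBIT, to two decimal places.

2.42

Interest = €263,417.00.
DFL = EBIT ÷ (EBIT − I) = €449,000 ÷ (€449,000 − €263,417.00) = €449,000 ÷ €185,583.00 = 2.4194.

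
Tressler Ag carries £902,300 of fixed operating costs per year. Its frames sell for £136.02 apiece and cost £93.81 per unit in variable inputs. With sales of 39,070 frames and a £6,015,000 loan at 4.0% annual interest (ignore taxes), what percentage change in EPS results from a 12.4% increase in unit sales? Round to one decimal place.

Total contribution margin = 39,070 × £42.21 = £1,649,144.70.
Operating income = contribution − fixed costs = £1,649,144.70 − £902,300 = £746,844.70.
After interest of £240,600.00, pre-tax earnings = £506,244.70.
Degree of combined leverage = contribution ÷ (EBIT − I) = £1,649,144.70 ÷ £506,244.70 = 3.2576.
%ΔEPS = DCL × %ΔSales = 3.2576 × +12.4% = +40.4%.

+40.4%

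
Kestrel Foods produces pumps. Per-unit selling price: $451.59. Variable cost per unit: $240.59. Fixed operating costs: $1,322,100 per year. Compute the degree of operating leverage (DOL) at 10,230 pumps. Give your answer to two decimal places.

2.58

Total contribution margin = 10,230 × $211.00 = $2,158,530.00.
Operating income = contribution − fixed costs = $2,158,530.00 − $1,322,100 = $836,430.00.
Degree of operating leverage = $2,158,530.00 / $836,430.00 = 2.5806.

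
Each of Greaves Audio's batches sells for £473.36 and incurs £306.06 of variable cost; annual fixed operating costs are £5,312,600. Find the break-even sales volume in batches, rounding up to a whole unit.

31,755 batches

Unit CM = price − variable cost = £473.36 − £306.06 = £167.30.
Units to break even: £5,312,600 ÷ £167.30 = 31,754.93, rounded up to 31,755.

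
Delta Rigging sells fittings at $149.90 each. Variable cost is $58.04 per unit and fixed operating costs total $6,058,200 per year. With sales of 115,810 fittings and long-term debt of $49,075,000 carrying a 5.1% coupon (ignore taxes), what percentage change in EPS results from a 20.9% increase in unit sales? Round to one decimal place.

Contribution at this volume is 115,810 × $91.86 = $10,638,306.60.
EBIT = $10,638,306.60 − $6,058,200 = $4,580,106.60.
Interest = $2,502,825.00, so EBIT − I = $2,077,281.60.
DCL = total CM / (EBIT − I) = $10,638,306.60 / $2,077,281.60 = 5.1213.
%ΔEPS = DCL × %ΔSales = 5.1213 × +20.9% = +107.0%.

+107.0%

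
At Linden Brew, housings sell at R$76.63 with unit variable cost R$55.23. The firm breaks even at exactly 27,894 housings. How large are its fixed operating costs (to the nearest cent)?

Each unit contributes R$76.63 − R$55.23 = R$21.40.
Fixed costs = break-even units × CM = 27,894 × R$21.40 = R$596,931.60.

R$596,931.60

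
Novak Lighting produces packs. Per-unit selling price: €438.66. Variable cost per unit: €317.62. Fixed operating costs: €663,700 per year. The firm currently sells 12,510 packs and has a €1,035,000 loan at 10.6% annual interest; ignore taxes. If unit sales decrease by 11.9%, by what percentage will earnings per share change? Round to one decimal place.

-24.3%

Contribution at this volume is 12,510 × €121.04 = €1,514,210.40.
Operating income = contribution − fixed costs = €1,514,210.40 − €663,700 = €850,510.40.
After interest of €109,710.00, pre-tax earnings = €740,800.40.
Degree of combined leverage = contribution ÷ (EBIT − I) = €1,514,210.40 ÷ €740,800.40 = 2.0440.
EPS therefore changes by 2.0440 × (-11.9%) = -24.3%.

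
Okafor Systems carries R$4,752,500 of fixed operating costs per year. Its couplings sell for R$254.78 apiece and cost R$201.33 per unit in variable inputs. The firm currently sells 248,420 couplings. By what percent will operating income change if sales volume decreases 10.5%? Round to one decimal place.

-16.4%

Total contribution margin = 248,420 × R$53.45 = R$13,278,049.00.
EBIT = R$13,278,049.00 − R$4,752,500 = R$8,525,549.00.
Degree of operating leverage = R$13,278,049.00 / R$8,525,549.00 = 1.5574.
So EBIT moves 1.5574 × (-10.5%) = -16.4%.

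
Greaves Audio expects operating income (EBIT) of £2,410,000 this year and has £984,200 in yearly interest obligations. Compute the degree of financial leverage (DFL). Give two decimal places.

1.69

Interest = £984,200.00.
Degree of financial leverage = EBIT / (EBIT − interest) = £2,410,000 / £1,425,800.00 = 1.6903.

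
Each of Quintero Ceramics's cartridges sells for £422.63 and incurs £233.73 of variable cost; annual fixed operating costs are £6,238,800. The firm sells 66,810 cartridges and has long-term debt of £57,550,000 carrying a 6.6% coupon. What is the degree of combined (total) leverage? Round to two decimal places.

Total contribution margin = 66,810 × £188.90 = £12,620,409.00.
Subtracting fixed costs: EBIT = £12,620,409.00 − £6,238,800 = £6,381,609.00. Interest = £3,798,300.00, so EBIT − I = £2,583,309.00.
Degree of total leverage = total CM / (EBIT − interest) = £12,620,409.00 / £2,583,309.00 = 4.8854.

4.89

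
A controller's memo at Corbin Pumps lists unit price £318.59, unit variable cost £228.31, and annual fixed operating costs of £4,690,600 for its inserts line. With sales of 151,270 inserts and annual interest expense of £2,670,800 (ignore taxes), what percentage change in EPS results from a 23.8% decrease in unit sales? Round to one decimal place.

Total contribution margin = 151,270 × £90.28 = £13,656,655.60.
EBIT = £13,656,655.60 − £4,690,600 = £8,966,055.60.
Interest = £2,670,800.00, so EBIT − I = £6,295,255.60.
DCL = total CM / (EBIT − I) = £13,656,655.60 / £6,295,255.60 = 2.1694.
EPS therefore changes by 2.1694 × (-23.8%) = -51.6%.

-51.6%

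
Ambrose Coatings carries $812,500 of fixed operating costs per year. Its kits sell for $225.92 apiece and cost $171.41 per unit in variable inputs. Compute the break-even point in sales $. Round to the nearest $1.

CM per unit = $225.92 − $171.41 = $54.51; CM ratio = $54.51 / $225.92 = 0.2413.
Break-even revenue = fixed costs × price ÷ CM = $812,500 × $225.92 ÷ $54.51 = $3,367,456.

$3,367,456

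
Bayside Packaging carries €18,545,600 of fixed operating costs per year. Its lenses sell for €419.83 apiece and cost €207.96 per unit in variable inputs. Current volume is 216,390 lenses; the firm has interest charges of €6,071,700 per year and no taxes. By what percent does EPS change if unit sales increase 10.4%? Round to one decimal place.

Total contribution margin = 216,390 × €211.87 = €45,846,549.30.
Subtracting fixed costs: EBIT = €45,846,549.30 − €18,545,600 = €27,300,949.30.
Interest = €6,071,700.00, so EBIT − I = €21,229,249.30.
DCL = total CM / (EBIT − I) = €45,846,549.30 / €21,229,249.30 = 2.1596.
%ΔEPS = DCL × %ΔSales = 2.1596 × +10.4% = +22.5%.

+22.5%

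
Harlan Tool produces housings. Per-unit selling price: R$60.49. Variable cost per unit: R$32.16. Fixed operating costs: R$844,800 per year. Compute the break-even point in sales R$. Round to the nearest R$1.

CM per unit = R$60.49 − R$32.16 = R$28.33; CM ratio = R$28.33 / R$60.49 = 0.4683.
Break-even sales = FC ÷ CM ratio = R$844,800 × R$60.49 / R$28.33 = R$1,803,811.

R$1,803,811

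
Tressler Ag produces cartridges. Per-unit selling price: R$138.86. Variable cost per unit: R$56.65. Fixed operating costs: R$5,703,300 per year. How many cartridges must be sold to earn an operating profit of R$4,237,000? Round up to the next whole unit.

Each unit contributes R$138.86 − R$56.65 = R$82.21.
Required volume = (fixed costs + target profit) ÷ CM = (R$5,703,300 + R$4,237,000) ÷ R$82.21 = 120,913.51, so 120,914 cartridges.

120,914 cartridges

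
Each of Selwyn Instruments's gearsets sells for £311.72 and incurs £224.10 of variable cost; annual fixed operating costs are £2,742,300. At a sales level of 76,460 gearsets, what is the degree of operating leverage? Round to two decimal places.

1.69

Contribution at this volume is 76,460 × £87.62 = £6,699,425.20.
Operating income = contribution − fixed costs = £6,699,425.20 − £2,742,300 = £3,957,125.20.
DOL = contribution ÷ EBIT = £6,699,425.20 ÷ £3,957,125.20 = 1.6930.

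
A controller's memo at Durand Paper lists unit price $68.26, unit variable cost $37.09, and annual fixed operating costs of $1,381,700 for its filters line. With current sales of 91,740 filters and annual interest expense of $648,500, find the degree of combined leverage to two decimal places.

3.45

At 91,740 units, contribution = 91,740 × $31.17 = $2,859,535.80.
Subtracting fixed costs: EBIT = $2,859,535.80 − $1,381,700 = $1,477,835.80. Interest = $648,500.00.
DOL = $2,859,535.80 ÷ $1,477,835.80 = 1.9349; DFL = $1,477,835.80 ÷ $829,335.80 = 1.7820.
Combined leverage = 1.9349 × 1.7820 = 3.4480.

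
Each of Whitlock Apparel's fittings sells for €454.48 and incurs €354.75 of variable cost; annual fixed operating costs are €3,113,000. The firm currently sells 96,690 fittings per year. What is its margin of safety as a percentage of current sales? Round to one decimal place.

67.7%

Unit CM = price − variable cost = €454.48 − €354.75 = €99.73. Break-even units = €3,113,000 ÷ €99.73 = 31,214.28; break-even revenue = 31,214.28 × €454.48 = €14,186,265.32.
Actual sales revenue = 96,690 × €454.48 = €43,943,671.20.
Margin of safety = (€43,943,671.20 − €14,186,265.32) ÷ €43,943,671.20 = 67.7%.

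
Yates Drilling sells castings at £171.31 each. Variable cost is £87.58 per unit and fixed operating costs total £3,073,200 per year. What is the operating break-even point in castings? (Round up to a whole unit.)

36,704 castings

Contribution margin per unit = £171.31 − £87.58 = £83.73.
Break-even Q = £3,073,200 / £83.73 = 36,703.69 → 36,704 castings.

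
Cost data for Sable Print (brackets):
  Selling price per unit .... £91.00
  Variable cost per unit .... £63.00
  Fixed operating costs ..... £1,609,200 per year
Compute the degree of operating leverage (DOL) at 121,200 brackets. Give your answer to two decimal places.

1.90

At 121,200 units, contribution = 121,200 × £28.00 = £3,393,600.00.
Operating income = contribution − fixed costs = £3,393,600.00 − £1,609,200 = £1,784,400.00.
DOL = contribution ÷ EBIT = £3,393,600.00 ÷ £1,784,400.00 = 1.9018.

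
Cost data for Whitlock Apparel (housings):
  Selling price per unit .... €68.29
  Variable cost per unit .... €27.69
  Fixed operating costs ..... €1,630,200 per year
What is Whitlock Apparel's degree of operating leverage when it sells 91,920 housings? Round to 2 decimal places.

Total contribution margin = 91,920 × €40.60 = €3,731,952.00.
EBIT = €3,731,952.00 − €1,630,200 = €2,101,752.00.
So DOL = total CM / EBIT = €3,731,952.00 / €2,101,752.00 = 1.7756.

1.78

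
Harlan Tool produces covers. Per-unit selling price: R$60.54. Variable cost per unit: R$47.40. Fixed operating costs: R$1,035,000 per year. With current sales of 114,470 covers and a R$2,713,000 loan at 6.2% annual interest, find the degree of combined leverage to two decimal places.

5.00

Contribution at this volume is 114,470 × R$13.14 = R$1,504,135.80.
Operating income = contribution − fixed costs = R$1,504,135.80 − R$1,035,000 = R$469,135.80. Interest = R$168,206.00.
DOL = R$1,504,135.80 ÷ R$469,135.80 = 3.2062; DFL = R$469,135.80 ÷ R$300,929.80 = 1.5590.
DCL = DOL × DFL = 3.2062 × 1.5590 = 4.9985.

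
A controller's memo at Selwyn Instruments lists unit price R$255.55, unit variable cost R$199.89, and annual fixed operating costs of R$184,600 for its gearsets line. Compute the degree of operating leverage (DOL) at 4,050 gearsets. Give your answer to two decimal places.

5.52

Contribution at this volume is 4,050 × R$55.66 = R$225,423.00.
Operating income = contribution − fixed costs = R$225,423.00 − R$184,600 = R$40,823.00.
Degree of operating leverage = R$225,423.00 / R$40,823.00 = 5.5220.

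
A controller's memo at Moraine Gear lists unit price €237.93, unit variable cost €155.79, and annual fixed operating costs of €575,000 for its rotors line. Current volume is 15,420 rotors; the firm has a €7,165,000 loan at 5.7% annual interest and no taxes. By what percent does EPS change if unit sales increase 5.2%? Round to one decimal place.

At 15,420 units, contribution = 15,420 × €82.14 = €1,266,598.80.
Operating income = contribution − fixed costs = €1,266,598.80 − €575,000 = €691,598.80.
After interest of €408,405.00, pre-tax earnings = €283,193.80.
Degree of combined leverage = contribution ÷ (EBIT − I) = €1,266,598.80 ÷ €283,193.80 = 4.4726.
EPS therefore changes by 4.4726 × (+5.2%) = +23.3%.

+23.3%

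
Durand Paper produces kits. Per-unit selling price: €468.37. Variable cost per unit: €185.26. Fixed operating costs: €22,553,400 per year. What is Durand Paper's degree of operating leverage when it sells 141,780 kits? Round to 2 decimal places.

At 141,780 units, contribution = 141,780 × €283.11 = €40,139,335.80.
Subtracting fixed costs: EBIT = €40,139,335.80 − €22,553,400 = €17,585,935.80.
So DOL = total CM / EBIT = €40,139,335.80 / €17,585,935.80 = 2.2825.

2.28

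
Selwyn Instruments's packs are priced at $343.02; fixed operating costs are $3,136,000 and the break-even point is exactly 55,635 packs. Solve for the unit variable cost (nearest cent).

Contribution per unit must be FC / Q = $3,136,000 / 55,635 = $56.3674.
Variable cost per unit = $343.02 − $56.3674 = $286.65.

$286.65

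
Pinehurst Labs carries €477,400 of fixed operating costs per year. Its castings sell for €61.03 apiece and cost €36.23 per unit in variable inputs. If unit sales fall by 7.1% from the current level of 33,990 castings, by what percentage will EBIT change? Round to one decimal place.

At 33,990 units, contribution = 33,990 × €24.80 = €842,952.00.
Operating income = contribution − fixed costs = €842,952.00 − €477,400 = €365,552.00.
So DOL = total CM / EBIT = €842,952.00 / €365,552.00 = 2.3060.
%ΔEBIT = DOL × %ΔSales = 2.3060 × -7.1% = -16.4%.

-16.4%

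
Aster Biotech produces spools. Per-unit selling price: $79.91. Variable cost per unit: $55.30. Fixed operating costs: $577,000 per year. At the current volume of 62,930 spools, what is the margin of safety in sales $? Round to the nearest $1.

$3,155,186

Contribution margin per unit = $79.91 − $55.30 = $24.61. Break-even units = $577,000 ÷ $24.61 = 23,445.75; break-even revenue = 23,445.75 × $79.91 = $1,873,550.18.
Current sales = 62,930 × $79.91 = $5,028,736.30.
Margin of safety = $5,028,736.30 − $1,873,550.18 = $3,155,186.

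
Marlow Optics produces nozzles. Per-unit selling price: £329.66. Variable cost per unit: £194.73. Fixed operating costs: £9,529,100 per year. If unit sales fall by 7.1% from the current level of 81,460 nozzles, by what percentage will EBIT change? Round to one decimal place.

-53.4%

Total contribution margin = 81,460 × £134.93 = £10,991,397.80.
Subtracting fixed costs: EBIT = £10,991,397.80 − £9,529,100 = £1,462,297.80.
Degree of operating leverage = £10,991,397.80 / £1,462,297.80 = 7.5165.
So EBIT moves 7.5165 × (-7.1%) = -53.4%.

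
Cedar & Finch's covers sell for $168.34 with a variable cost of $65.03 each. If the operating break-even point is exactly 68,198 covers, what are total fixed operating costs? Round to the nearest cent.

$7,045,535.38

Each unit contributes $168.34 − $65.03 = $103.31.
Fixed costs = break-even units × CM = 68,198 × $103.31 = $7,045,535.38.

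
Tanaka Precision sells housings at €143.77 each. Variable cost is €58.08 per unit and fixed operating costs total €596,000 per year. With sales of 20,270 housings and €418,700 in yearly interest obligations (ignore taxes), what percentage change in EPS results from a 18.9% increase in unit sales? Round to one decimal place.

Contribution at this volume is 20,270 × €85.69 = €1,736,936.30.
Subtracting fixed costs: EBIT = €1,736,936.30 − €596,000 = €1,140,936.30.
After interest of €418,700.00, pre-tax earnings = €722,236.30.
Degree of combined leverage = contribution ÷ (EBIT − I) = €1,736,936.30 ÷ €722,236.30 = 2.4049.
%ΔEPS = DCL × %ΔSales = 2.4049 × +18.9% = +45.5%.

+45.5%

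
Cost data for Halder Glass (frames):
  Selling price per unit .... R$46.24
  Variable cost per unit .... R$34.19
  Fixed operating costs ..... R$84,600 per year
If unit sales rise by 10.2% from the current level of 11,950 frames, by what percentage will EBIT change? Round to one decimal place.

+24.7%

At 11,950 units, contribution = 11,950 × R$12.05 = R$143,997.50.
Subtracting fixed costs: EBIT = R$143,997.50 − R$84,600 = R$59,397.50.
Degree of operating leverage = R$143,997.50 / R$59,397.50 = 2.4243.
%ΔEBIT = DOL × %ΔSales = 2.4243 × +10.2% = +24.7%.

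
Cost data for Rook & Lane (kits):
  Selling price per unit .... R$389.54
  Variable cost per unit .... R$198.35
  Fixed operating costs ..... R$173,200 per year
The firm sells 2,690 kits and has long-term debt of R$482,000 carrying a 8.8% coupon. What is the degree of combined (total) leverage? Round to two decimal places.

1.72

At 2,690 units, contribution = 2,690 × R$191.19 = R$514,301.10.
Subtracting fixed costs: EBIT = R$514,301.10 − R$173,200 = R$341,101.10. Interest = R$42,416.00, so EBIT − I = R$298,685.10.
Degree of total leverage = total CM / (EBIT − interest) = R$514,301.10 / R$298,685.10 = 1.7219.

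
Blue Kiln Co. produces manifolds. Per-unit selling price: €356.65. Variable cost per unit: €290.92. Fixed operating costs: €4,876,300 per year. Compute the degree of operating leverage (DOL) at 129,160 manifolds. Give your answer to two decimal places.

Total contribution margin = 129,160 × €65.73 = €8,489,686.80.
Subtracting fixed costs: EBIT = €8,489,686.80 − €4,876,300 = €3,613,386.80.
So DOL = total CM / EBIT = €8,489,686.80 / €3,613,386.80 = 2.3495.

2.35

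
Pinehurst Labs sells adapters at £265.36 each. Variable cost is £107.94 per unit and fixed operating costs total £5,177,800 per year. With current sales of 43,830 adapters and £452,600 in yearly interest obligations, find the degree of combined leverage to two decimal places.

5.44

At 43,830 units, contribution = 43,830 × £157.42 = £6,899,718.60.
Subtracting fixed costs: EBIT = £6,899,718.60 − £5,177,800 = £1,721,918.60. Interest = £452,600.00, so EBIT − I = £1,269,318.60.
DCL = contribution ÷ (EBIT − I) = £6,899,718.60 ÷ £1,269,318.60 = 5.4358.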